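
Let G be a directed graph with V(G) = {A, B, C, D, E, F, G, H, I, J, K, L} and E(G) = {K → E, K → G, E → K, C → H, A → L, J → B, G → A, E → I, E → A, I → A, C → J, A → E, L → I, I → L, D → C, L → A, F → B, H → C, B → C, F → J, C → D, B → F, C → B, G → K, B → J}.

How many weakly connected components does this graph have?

2

From A: component {A, E, G, I, K, L}.
From B: component {B, C, D, F, H, J}.
That's 2 components.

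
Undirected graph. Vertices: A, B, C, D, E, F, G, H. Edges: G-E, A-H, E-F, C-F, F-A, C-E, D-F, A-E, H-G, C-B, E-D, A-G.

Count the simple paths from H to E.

10

H–A–E
H–A–F–C–E
H–A–F–D–E
H–A–F–E
H–A–G–E
H–G–A–E
H–G–A–F–C–E
H–G–A–F–D–E
H–G–A–F–E
H–G–E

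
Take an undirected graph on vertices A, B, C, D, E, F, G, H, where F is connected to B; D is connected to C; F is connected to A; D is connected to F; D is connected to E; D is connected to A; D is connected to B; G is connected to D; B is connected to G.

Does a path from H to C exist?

No

H has no edges, so nothing is reachable from it.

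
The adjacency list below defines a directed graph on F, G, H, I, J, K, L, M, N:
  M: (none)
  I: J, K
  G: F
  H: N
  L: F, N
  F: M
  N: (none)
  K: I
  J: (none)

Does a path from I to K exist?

Yes

Explore from I.
Distance 1: reach J, K.
Found K.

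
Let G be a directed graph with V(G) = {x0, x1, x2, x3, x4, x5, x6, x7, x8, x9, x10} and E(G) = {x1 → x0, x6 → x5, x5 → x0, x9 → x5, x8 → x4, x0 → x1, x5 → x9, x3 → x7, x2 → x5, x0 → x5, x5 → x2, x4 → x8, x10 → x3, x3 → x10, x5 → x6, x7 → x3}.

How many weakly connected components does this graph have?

From x0: component {x0, x1, x2, x5, x6, x9}.
From x3: component {x3, x7, x10}.
From x4: component {x4, x8}.
That's 3 components.

3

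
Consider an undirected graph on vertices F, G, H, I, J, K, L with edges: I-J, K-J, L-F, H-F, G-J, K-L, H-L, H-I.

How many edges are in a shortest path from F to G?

4

Distance 0: F.
Distance 1: H, L.
Distance 2: I, K.
Distance 3: J.
Distance 4: G — contains G.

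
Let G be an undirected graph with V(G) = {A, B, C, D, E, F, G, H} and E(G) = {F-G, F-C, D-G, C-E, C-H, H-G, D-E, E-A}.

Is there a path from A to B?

No

Explore from A.
Distance 1: reach E.
Distance 2: reach C, D.
Distance 3: reach F, G, H.
The search is exhausted without reaching B; it lies in a different component.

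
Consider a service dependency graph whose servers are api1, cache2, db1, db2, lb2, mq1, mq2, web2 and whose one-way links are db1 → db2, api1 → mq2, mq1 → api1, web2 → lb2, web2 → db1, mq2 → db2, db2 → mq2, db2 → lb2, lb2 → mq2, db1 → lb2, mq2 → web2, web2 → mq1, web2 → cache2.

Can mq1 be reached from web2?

Yes

Explore from web2.
Distance 1: reach cache2, db1, lb2, mq1.
Found mq1.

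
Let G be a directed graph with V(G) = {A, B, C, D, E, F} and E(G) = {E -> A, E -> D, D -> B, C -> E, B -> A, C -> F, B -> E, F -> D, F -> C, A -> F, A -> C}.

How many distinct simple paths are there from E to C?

E→A→C
E→A→F→C
E→D→B→A→C
E→D→B→A→F→C

4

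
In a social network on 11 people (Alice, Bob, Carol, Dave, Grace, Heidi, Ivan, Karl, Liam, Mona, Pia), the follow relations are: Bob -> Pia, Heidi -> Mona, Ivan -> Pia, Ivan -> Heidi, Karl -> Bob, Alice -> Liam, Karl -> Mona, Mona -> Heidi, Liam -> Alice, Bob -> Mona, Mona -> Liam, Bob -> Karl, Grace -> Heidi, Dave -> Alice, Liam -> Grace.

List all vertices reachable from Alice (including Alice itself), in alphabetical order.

Start at Alice.
Its neighbours: Liam.
Then their neighbours: Grace.
Then next layer: Heidi.
Then next layer: Mona.
Nothing further is reachable.

Alice, Grace, Heidi, Liam, Mona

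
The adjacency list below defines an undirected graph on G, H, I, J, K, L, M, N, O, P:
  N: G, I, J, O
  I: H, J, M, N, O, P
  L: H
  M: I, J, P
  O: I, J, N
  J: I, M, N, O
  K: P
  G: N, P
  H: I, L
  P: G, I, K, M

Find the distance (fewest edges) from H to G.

Distance 0: H.
Distance 1: I, L.
Distance 2: J, M, N, O, P.
Distance 3: G, K — contains G.

3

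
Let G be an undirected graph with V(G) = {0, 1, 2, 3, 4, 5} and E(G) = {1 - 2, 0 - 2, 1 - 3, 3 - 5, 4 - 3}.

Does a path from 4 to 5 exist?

Explore from 4.
Distance 1: reach 3.
Distance 2: reach 1, 5.
Found 5.

Yes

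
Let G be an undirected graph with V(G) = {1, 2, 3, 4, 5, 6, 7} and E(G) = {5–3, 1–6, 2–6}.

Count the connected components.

From 1: component {1, 2, 6}.
From 3: component {3, 5}.
From 4: component {4}.
From 7: component {7}.
That's 4 components.

4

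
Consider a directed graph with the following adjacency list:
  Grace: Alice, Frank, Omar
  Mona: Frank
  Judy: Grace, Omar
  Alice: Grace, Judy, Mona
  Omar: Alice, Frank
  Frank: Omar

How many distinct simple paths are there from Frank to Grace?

2

Frank→Omar→Alice→Grace
Frank→Omar→Alice→Judy→Grace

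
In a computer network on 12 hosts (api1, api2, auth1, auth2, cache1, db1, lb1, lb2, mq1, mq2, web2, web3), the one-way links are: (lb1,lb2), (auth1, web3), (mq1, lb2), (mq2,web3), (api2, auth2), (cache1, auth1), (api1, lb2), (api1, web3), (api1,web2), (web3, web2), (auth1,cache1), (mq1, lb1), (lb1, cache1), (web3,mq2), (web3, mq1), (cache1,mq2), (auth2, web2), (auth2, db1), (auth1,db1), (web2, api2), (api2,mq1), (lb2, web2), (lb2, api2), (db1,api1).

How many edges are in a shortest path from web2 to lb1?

Distance 0: web2.
Distance 1: api2.
Distance 2: auth2, mq1.
Distance 3: db1, lb1, lb2 — contains lb1.

3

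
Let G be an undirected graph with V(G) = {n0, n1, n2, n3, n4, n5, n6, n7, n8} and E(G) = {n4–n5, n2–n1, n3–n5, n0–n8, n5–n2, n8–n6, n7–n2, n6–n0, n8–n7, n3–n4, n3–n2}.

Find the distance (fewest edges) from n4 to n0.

Distance 0: n4.
Distance 1: n3, n5.
Distance 2: n2.
Distance 3: n1, n7.
Distance 4: n8.
Distance 5: n0, n6 — contains n0.

5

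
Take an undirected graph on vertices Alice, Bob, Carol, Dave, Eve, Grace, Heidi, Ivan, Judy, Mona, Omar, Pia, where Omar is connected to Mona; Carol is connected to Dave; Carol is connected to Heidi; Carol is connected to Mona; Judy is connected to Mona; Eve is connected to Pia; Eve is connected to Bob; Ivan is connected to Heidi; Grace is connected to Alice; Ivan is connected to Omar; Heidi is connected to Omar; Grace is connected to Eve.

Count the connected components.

2

From Alice: component {Alice, Bob, Eve, Grace, Pia}.
From Carol: component {Carol, Dave, Heidi, Ivan, Judy, Mona, Omar}.
That's 2 components.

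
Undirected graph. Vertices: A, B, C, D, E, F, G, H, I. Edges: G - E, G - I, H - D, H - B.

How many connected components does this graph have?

5

From A: component {A}.
From B: component {B, D, H}.
From C: component {C}.
From E: component {E, G, I}.
From F: component {F}.
That's 5 components.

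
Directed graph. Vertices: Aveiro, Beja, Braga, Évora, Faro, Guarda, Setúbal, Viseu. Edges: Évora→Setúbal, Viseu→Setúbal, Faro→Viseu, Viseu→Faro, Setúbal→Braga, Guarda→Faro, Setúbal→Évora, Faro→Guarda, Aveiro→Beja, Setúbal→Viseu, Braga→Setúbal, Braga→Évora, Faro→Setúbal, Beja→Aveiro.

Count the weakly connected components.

2

From Aveiro: component {Aveiro, Beja}.
From Braga: component {Braga, Évora, Faro, Guarda, Setúbal, Viseu}.
That's 2 components.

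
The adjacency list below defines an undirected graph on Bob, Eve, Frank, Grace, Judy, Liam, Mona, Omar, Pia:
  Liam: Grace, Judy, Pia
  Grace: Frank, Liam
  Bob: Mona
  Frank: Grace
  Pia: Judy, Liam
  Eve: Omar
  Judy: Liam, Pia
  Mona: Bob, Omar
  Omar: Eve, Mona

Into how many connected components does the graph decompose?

From Bob: component {Bob, Eve, Mona, Omar}.
From Frank: component {Frank, Grace, Judy, Liam, Pia}.
That's 2 components.

2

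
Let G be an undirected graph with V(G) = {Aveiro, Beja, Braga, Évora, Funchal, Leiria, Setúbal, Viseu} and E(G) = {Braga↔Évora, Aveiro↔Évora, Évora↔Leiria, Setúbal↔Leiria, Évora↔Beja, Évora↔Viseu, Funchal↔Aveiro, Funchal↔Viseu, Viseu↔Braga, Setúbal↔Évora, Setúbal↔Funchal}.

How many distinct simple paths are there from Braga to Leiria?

Braga–Évora–Aveiro–Funchal–Setúbal–Leiria
Braga–Évora–Leiria
Braga–Évora–Setúbal–Leiria
Braga–Évora–Viseu–Funchal–Setúbal–Leiria
Braga–Viseu–Évora–Aveiro–Funchal–Setúbal–Leiria
Braga–Viseu–Évora–Leiria
Braga–Viseu–Évora–Setúbal–Leiria
Braga–Viseu–Funchal–Aveiro–Évora–Leiria
Braga–Viseu–Funchal–Aveiro–Évora–Setúbal–Leiria
Braga–Viseu–Funchal–Setúbal–Évora–Leiria
Braga–Viseu–Funchal–Setúbal–Leiria

11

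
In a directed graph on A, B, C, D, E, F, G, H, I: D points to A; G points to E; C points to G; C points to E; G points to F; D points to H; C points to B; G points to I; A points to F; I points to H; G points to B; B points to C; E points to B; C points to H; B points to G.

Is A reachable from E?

No

Explore from E.
Distance 1: reach B.
Distance 2: reach C, G.
Distance 3: reach F, H, I.
The search from E is exhausted; no directed path reaches A.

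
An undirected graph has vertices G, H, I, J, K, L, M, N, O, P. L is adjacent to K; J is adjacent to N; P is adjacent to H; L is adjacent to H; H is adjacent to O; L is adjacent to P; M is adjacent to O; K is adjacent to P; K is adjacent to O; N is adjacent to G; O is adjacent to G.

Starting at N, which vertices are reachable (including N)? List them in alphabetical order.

G, H, J, K, L, M, N, O, P

Start at N.
Its neighbours: G, J.
Then their neighbours: O.
Then next layer: H, K, M.
Then next layer: L, P.
Nothing further is reachable.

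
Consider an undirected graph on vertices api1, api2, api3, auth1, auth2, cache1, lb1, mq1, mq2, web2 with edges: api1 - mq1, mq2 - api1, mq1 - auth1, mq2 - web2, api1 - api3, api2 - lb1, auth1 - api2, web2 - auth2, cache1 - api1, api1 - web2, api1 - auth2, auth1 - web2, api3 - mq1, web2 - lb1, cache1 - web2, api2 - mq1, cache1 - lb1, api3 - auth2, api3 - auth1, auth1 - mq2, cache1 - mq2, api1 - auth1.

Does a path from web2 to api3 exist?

Explore from web2.
Distance 1: reach api1, auth1, auth2, cache1, lb1, mq2.
Distance 2: reach api2, api3, mq1.
Found api3.

Yes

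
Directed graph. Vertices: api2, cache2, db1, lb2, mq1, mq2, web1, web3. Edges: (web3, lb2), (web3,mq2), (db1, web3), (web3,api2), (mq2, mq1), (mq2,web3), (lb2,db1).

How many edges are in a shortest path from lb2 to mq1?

Distance 0: lb2.
Distance 1: db1.
Distance 2: web3.
Distance 3: api2, mq2.
Distance 4: mq1 — contains mq1.

4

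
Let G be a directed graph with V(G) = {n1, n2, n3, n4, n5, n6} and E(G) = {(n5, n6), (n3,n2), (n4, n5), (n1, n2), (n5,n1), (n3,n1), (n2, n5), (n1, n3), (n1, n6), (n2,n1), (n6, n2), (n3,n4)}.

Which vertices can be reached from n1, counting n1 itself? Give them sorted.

Start at n1.
Its neighbours: n2, n3, n6.
Then their neighbours: n4, n5.
Every vertex is now reached.

n1, n2, n3, n4, n5, n6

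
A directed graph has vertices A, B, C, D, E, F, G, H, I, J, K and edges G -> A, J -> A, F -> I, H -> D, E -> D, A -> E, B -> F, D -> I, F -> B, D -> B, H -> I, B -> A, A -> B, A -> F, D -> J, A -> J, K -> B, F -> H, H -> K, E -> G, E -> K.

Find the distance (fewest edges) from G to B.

Distance 0: G.
Distance 1: A.
Distance 2: B, E, F, J — contains B.

2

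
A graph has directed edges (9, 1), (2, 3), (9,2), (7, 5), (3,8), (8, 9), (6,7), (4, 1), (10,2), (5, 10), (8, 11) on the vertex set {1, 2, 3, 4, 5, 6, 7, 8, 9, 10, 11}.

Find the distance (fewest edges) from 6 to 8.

6

Distance 0: 6.
Distance 1: 7.
Distance 2: 5.
Distance 3: 10.
Distance 4: 2.
Distance 5: 3.
Distance 6: 8 — contains 8.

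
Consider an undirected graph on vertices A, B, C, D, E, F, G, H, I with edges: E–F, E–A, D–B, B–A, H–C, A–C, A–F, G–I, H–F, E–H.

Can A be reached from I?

Explore from I.
Distance 1: reach G.
The search is exhausted without reaching A; it lies in a different component.

No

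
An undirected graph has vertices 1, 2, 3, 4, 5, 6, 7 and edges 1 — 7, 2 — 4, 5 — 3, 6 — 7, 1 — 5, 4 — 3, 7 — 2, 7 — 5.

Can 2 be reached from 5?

Explore from 5.
Distance 1: reach 1, 3, 7.
Distance 2: reach 2, 4, 6.
Found 2.

Yes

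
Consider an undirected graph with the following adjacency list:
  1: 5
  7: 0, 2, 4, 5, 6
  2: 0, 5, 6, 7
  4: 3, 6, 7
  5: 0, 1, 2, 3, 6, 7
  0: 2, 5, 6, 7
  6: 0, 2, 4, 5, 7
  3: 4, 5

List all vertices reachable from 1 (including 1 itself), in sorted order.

Start at 1.
Its neighbours: 5.
Then their neighbours: 0, 2, 3, 6, 7.
Then next layer: 4.
Every vertex is now reached.

0, 1, 2, 3, 4, 5, 6, 7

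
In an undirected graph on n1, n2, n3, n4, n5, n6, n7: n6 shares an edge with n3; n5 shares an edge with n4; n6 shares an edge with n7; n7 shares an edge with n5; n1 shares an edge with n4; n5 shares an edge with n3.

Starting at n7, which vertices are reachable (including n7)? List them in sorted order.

Start at n7.
Its neighbours: n5, n6.
Then their neighbours: n3, n4.
Then next layer: n1.
Nothing further is reachable.

n1, n3, n4, n5, n6, n7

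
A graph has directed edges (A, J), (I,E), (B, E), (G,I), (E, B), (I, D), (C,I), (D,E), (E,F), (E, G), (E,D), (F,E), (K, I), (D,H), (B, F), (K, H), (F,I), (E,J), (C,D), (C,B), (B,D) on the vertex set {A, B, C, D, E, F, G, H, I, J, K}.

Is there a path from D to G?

Yes

Explore from D.
Distance 1: reach E, H.
Distance 2: reach B, F, G, J.
Found G.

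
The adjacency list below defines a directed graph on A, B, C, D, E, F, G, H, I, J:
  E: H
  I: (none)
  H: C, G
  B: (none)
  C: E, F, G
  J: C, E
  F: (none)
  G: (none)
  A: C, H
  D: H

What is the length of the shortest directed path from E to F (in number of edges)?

Distance 0: E.
Distance 1: H.
Distance 2: C, G.
Distance 3: F — contains F.

3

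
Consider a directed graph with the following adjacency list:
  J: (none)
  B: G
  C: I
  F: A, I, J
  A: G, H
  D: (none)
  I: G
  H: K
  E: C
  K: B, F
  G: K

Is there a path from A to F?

Explore from A.
Distance 1: reach G, H.
Distance 2: reach K.
Distance 3: reach B, F.
Found F.

Yes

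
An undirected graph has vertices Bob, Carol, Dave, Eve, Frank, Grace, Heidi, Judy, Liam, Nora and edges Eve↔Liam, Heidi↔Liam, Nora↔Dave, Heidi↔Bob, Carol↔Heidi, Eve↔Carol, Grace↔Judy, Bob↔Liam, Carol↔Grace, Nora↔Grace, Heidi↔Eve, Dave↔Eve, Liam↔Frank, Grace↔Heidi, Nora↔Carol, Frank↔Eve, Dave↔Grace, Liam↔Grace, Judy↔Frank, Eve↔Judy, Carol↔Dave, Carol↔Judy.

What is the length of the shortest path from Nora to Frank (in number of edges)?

3

Distance 0: Nora.
Distance 1: Carol, Dave, Grace.
Distance 2: Eve, Heidi, Judy, Liam.
Distance 3: Bob, Frank — contains Frank.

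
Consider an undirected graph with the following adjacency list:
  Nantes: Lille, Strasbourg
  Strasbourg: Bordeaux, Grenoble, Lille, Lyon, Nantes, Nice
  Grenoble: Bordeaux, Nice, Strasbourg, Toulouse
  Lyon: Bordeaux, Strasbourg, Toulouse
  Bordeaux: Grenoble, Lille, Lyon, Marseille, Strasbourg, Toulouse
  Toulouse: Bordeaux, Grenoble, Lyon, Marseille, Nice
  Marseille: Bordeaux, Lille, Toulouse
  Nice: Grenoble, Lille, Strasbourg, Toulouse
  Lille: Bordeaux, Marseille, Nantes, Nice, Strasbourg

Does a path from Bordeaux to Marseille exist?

Yes

Explore from Bordeaux.
Distance 1: reach Grenoble, Lille, Lyon, Marseille, Strasbourg, Toulouse.
Found Marseille.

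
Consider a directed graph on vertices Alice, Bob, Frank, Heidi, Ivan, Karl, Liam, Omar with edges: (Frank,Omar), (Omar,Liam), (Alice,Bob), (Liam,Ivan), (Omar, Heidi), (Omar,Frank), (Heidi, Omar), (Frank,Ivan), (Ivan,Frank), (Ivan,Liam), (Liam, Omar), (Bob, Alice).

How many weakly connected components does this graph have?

3

From Alice: component {Alice, Bob}.
From Frank: component {Frank, Heidi, Ivan, Liam, Omar}.
From Karl: component {Karl}.
That's 3 components.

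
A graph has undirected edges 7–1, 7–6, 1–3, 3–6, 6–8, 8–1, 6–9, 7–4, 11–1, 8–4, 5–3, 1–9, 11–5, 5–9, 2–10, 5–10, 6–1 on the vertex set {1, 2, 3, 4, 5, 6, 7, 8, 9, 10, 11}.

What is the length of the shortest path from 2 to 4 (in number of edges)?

6

Distance 0: 2.
Distance 1: 10.
Distance 2: 5.
Distance 3: 3, 9, 11.
Distance 4: 1, 6.
Distance 5: 7, 8.
Distance 6: 4 — contains 4.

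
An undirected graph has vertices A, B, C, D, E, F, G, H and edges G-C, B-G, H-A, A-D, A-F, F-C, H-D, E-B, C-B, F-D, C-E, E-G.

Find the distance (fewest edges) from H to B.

4

Distance 0: H.
Distance 1: A, D.
Distance 2: F.
Distance 3: C.
Distance 4: B, E, G — contains B.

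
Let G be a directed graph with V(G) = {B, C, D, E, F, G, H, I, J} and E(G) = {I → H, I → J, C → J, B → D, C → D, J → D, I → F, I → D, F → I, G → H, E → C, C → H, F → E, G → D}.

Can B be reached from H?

H has no outgoing edges, so nothing is reachable from it.

No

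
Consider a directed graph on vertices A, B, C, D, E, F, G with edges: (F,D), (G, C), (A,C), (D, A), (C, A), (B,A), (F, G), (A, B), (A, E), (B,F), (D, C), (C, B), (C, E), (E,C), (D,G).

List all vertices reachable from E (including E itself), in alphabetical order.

A, B, C, D, E, F, G

Start at E.
Its neighbours: C.
Then their neighbours: A, B.
Then next layer: F.
Then next layer: D, G.
Every vertex is now reached.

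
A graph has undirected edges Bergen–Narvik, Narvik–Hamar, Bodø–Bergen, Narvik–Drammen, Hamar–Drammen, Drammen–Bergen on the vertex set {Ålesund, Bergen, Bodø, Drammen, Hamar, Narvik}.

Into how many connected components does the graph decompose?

2

From Ålesund: component {Ålesund}.
From Bergen: component {Bergen, Bodø, Drammen, Hamar, Narvik}.
That's 2 components.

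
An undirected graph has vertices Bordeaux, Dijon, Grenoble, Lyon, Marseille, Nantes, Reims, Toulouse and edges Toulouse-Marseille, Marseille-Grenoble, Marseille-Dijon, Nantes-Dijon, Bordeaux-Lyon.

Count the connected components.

3

From Bordeaux: component {Bordeaux, Lyon}.
From Dijon: component {Dijon, Grenoble, Marseille, Nantes, Toulouse}.
From Reims: component {Reims}.
That's 3 components.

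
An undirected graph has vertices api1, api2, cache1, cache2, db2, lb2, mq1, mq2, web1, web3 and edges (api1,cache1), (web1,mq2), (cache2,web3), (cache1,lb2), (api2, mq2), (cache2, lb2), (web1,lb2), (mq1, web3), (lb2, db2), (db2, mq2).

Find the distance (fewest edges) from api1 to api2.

5

Distance 0: api1.
Distance 1: cache1.
Distance 2: lb2.
Distance 3: cache2, db2, web1.
Distance 4: mq2, web3.
Distance 5: api2, mq1 — contains api2.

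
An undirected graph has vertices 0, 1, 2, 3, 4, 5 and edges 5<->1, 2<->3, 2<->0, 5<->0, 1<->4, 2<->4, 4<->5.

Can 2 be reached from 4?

Yes

Explore from 4.
Distance 1: reach 1, 2, 5.
Found 2.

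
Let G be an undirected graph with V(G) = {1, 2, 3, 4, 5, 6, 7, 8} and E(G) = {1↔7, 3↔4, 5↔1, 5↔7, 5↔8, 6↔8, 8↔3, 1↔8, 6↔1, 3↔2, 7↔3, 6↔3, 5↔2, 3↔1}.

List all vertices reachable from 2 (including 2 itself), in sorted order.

Start at 2.
Its neighbours: 3, 5.
Then their neighbours: 1, 4, 6, 7, 8.
Every vertex is now reached.

1, 2, 3, 4, 5, 6, 7, 8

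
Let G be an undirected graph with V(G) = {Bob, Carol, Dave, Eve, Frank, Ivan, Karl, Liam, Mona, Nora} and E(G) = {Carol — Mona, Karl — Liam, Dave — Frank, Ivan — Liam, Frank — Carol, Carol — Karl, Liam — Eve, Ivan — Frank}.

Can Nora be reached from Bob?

No

Bob has no edges, so nothing is reachable from it.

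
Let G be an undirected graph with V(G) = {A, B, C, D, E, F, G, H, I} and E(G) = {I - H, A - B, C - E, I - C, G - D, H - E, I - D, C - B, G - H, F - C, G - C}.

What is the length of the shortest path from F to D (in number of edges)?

3

Distance 0: F.
Distance 1: C.
Distance 2: B, E, G, I.
Distance 3: A, D, H — contains D.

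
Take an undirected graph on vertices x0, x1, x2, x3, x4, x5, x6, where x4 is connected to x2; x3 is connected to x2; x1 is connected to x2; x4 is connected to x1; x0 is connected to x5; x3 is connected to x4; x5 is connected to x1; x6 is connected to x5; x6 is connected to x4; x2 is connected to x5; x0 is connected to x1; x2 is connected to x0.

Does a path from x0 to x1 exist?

Explore from x0.
Distance 1: reach x1, x2, x5.
Found x1.

Yes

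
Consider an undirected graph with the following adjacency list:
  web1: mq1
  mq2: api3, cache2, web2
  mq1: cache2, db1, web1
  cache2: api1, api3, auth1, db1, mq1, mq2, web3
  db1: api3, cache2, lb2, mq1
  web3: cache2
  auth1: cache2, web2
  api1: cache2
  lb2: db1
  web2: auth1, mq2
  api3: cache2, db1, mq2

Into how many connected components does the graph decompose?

From api1: component {api1, api3, auth1, cache2, db1, lb2, mq1, mq2, web1, web2, web3}.
That's 1 component.

1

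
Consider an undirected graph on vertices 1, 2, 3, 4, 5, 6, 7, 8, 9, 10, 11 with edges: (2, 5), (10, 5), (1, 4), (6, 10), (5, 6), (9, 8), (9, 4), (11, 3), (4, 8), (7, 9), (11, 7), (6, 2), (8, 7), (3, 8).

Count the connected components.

From 1: component {1, 3, 4, 7, 8, 9, 11}.
From 2: component {2, 5, 6, 10}.
That's 2 components.

2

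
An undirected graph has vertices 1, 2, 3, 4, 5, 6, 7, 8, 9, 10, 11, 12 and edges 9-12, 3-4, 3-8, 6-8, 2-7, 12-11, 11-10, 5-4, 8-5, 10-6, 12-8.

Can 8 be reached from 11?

Yes

Explore from 11.
Distance 1: reach 10, 12.
Distance 2: reach 6, 8, 9.
Found 8.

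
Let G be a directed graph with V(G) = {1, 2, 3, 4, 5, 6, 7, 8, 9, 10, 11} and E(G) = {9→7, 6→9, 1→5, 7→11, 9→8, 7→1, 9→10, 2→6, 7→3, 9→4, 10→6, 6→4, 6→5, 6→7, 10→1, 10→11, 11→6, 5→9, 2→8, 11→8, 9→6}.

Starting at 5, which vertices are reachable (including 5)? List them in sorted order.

1, 3, 4, 5, 6, 7, 8, 9, 10, 11

Start at 5.
Its neighbours: 9.
Then their neighbours: 4, 6, 7, 8, 10.
Then next layer: 1, 3, 11.
Nothing further is reachable.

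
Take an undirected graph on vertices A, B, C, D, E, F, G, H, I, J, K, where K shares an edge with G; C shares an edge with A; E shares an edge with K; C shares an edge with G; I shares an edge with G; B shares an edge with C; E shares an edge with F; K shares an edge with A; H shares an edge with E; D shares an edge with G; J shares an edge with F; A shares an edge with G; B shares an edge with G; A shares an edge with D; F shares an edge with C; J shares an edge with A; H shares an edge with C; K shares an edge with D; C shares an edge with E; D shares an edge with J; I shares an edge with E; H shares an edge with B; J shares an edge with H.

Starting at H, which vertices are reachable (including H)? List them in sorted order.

A, B, C, D, E, F, G, H, I, J, K

Start at H.
Its neighbours: B, C, E, J.
Then their neighbours: A, D, F, G, I, K.
Every vertex is now reached.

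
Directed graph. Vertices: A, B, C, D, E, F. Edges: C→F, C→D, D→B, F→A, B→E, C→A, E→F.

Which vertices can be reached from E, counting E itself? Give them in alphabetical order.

A, E, F

Start at E.
Its neighbours: F.
Then their neighbours: A.
Nothing further is reachable.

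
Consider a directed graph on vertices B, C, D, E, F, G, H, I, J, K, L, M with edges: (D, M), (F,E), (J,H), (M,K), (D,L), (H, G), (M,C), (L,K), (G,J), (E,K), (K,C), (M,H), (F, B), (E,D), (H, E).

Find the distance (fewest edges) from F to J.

6

Distance 0: F.
Distance 1: B, E.
Distance 2: D, K.
Distance 3: C, L, M.
Distance 4: H.
Distance 5: G.
Distance 6: J — contains J.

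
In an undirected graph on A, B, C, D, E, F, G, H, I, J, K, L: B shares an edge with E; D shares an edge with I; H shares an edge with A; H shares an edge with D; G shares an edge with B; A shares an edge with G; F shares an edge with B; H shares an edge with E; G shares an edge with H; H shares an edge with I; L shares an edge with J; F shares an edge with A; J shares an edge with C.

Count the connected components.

3

From A: component {A, B, D, E, F, G, H, I}.
From C: component {C, J, L}.
From K: component {K}.
That's 3 components.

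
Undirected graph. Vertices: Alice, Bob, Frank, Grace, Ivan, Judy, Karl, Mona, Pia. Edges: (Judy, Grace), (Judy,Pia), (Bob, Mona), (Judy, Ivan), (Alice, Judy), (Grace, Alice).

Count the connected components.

From Alice: component {Alice, Grace, Ivan, Judy, Pia}.
From Bob: component {Bob, Mona}.
From Frank: component {Frank}.
From Karl: component {Karl}.
That's 4 components.

4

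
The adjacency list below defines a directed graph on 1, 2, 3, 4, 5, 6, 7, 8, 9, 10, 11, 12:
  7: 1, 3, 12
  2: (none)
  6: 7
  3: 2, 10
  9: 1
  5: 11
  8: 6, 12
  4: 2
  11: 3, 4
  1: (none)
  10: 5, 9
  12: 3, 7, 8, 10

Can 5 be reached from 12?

Explore from 12.
Distance 1: reach 3, 7, 8, 10.
Distance 2: reach 1, 2, 5, 6, 9.
Found 5.

Yes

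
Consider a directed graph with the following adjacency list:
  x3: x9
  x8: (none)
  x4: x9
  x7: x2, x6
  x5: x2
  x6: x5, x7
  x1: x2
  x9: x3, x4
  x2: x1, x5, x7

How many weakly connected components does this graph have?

From x1: component {x1, x2, x5, x6, x7}.
From x3: component {x3, x4, x9}.
From x8: component {x8}.
That's 3 components.

3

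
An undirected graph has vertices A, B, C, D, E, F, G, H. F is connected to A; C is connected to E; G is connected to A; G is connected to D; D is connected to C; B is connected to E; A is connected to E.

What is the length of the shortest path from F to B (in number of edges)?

Distance 0: F.
Distance 1: A.
Distance 2: E, G.
Distance 3: B, C, D — contains B.

3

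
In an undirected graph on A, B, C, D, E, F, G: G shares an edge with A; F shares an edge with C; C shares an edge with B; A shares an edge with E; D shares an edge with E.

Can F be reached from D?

Explore from D.
Distance 1: reach E.
Distance 2: reach A.
Distance 3: reach G.
The search is exhausted without reaching F; it lies in a different component.

No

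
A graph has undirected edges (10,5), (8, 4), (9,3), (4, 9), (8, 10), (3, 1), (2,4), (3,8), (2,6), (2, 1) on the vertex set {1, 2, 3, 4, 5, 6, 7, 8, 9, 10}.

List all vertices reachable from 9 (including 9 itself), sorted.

1, 2, 3, 4, 5, 6, 8, 9, 10

Start at 9.
Its neighbours: 3, 4.
Then their neighbours: 1, 2, 8.
Then next layer: 6, 10.
Then next layer: 5.
Nothing further is reachable.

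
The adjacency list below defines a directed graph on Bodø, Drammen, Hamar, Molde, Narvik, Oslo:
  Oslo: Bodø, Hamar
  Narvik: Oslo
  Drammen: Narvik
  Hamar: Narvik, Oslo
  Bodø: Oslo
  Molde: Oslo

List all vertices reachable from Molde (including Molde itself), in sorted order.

Start at Molde.
Its neighbours: Oslo.
Then their neighbours: Bodø, Hamar.
Then next layer: Narvik.
Nothing further is reachable.

Bodø, Hamar, Molde, Narvik, Oslo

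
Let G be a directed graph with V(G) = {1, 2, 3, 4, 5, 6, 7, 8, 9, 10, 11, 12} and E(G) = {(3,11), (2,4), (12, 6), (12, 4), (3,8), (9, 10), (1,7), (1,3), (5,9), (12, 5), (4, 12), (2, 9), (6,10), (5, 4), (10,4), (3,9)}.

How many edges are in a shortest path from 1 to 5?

Distance 0: 1.
Distance 1: 3, 7.
Distance 2: 8, 9, 11.
Distance 3: 10.
Distance 4: 4.
Distance 5: 12.
Distance 6: 5, 6 — contains 5.

6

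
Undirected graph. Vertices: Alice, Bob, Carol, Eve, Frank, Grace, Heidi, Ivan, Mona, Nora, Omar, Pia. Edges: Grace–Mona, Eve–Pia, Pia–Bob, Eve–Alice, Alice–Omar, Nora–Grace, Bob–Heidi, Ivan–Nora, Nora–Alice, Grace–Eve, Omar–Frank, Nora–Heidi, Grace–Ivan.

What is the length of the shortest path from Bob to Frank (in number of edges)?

5

Distance 0: Bob.
Distance 1: Heidi, Pia.
Distance 2: Eve, Nora.
Distance 3: Alice, Grace, Ivan.
Distance 4: Mona, Omar.
Distance 5: Frank — contains Frank.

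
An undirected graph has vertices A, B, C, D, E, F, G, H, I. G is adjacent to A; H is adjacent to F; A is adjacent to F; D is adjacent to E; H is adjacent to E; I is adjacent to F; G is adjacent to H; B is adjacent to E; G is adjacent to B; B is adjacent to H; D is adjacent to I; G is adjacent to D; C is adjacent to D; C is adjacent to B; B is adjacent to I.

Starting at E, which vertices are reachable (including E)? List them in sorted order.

A, B, C, D, E, F, G, H, I

Start at E.
Its neighbours: B, D, H.
Then their neighbours: C, F, G, I.
Then next layer: A.
Every vertex is now reached.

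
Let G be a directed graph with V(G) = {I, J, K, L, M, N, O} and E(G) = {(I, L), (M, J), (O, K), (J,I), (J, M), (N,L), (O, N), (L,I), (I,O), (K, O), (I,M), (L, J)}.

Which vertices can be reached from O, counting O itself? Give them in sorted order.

Start at O.
Its neighbours: K, N.
Then their neighbours: L.
Then next layer: I, J.
Then next layer: M.
Every vertex is now reached.

I, J, K, L, M, N, O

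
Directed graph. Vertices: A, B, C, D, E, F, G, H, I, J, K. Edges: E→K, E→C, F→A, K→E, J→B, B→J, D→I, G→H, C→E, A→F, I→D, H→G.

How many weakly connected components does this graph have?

From A: component {A, F}.
From B: component {B, J}.
From C: component {C, E, K}.
From D: component {D, I}.
From G: component {G, H}.
That's 5 components.

5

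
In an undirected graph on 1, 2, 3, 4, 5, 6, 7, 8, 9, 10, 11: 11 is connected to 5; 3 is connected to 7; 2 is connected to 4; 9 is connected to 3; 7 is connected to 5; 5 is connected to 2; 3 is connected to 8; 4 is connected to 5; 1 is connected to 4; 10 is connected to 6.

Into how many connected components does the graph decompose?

From 1: component {1, 2, 3, 4, 5, 7, 8, 9, 11}.
From 6: component {6, 10}.
That's 2 components.

2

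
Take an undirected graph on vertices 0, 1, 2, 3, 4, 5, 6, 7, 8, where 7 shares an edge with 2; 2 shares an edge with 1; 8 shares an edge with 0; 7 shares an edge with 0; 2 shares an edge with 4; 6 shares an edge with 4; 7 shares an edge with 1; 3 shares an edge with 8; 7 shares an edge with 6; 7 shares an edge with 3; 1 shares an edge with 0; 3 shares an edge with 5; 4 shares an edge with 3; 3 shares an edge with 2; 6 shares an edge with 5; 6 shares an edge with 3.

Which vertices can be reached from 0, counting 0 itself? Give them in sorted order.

Start at 0.
Its neighbours: 1, 7, 8.
Then their neighbours: 2, 3, 6.
Then next layer: 4, 5.
Every vertex is now reached.

0, 1, 2, 3, 4, 5, 6, 7, 8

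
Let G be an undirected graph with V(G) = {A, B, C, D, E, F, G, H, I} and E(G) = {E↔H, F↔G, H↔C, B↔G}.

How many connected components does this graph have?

From A: component {A}.
From B: component {B, F, G}.
From C: component {C, E, H}.
From D: component {D}.
From I: component {I}.
That's 5 components.

5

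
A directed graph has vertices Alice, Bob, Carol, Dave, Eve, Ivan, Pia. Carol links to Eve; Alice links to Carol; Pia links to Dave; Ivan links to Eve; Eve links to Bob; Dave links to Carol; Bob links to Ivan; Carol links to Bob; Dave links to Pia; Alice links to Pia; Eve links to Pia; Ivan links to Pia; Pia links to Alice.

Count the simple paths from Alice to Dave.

Alice→Carol→Bob→Ivan→Eve→Pia→Dave
Alice→Carol→Bob→Ivan→Pia→Dave
Alice→Carol→Eve→Bob→Ivan→Pia→Dave
Alice→Carol→Eve→Pia→Dave
Alice→Pia→Dave

5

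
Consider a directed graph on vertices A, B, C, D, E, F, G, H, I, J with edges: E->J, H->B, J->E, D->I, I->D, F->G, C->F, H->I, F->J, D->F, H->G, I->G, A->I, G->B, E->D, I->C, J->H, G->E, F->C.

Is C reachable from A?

Explore from A.
Distance 1: reach I.
Distance 2: reach C, D, G.
Found C.

Yes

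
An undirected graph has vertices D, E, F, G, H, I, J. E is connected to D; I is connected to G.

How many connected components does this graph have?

From D: component {D, E}.
From F: component {F}.
From G: component {G, I}.
From H: component {H}.
From J: component {J}.
That's 5 components.

5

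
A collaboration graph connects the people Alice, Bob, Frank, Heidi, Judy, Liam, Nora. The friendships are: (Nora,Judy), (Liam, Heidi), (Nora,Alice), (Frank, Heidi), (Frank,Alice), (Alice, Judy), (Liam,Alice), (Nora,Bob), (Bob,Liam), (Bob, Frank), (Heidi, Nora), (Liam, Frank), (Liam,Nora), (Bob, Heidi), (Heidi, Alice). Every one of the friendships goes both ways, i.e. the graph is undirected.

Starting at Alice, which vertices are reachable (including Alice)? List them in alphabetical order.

Start at Alice.
Its neighbours: Frank, Heidi, Judy, Liam, Nora.
Then their neighbours: Bob.
Every vertex is now reached.

Alice, Bob, Frank, Heidi, Judy, Liam, Nora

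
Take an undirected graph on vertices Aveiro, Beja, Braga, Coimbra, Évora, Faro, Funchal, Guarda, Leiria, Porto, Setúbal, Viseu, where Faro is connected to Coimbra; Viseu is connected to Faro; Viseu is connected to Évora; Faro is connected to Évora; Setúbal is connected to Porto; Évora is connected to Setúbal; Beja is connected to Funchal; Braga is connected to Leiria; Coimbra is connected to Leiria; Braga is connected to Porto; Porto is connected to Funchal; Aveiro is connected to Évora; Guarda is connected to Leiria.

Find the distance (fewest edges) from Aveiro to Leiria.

Distance 0: Aveiro.
Distance 1: Évora.
Distance 2: Faro, Setúbal, Viseu.
Distance 3: Coimbra, Porto.
Distance 4: Braga, Funchal, Leiria — contains Leiria.

4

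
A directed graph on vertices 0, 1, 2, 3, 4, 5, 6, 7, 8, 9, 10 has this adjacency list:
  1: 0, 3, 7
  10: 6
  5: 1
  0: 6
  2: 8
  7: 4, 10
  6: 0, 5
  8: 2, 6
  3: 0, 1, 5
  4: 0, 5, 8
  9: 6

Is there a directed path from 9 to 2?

Explore from 9.
Distance 1: reach 6.
Distance 2: reach 0, 5.
Distance 3: reach 1.
Distance 4: reach 3, 7.
Distance 5: reach 4, 10.
Distance 6: reach 8.
Distance 7: reach 2.
Found 2.

Yes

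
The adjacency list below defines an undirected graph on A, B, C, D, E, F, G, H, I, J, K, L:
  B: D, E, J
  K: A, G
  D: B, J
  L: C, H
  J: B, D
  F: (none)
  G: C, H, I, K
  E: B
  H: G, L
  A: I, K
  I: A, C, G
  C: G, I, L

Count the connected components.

From A: component {A, C, G, H, I, K, L}.
From B: component {B, D, E, J}.
From F: component {F}.
That's 3 components.

3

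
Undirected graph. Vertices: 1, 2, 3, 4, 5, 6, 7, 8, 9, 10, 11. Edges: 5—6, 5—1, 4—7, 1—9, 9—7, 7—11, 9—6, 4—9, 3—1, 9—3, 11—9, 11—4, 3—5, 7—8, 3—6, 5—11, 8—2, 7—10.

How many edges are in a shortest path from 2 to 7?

Distance 0: 2.
Distance 1: 8.
Distance 2: 7 — contains 7.

2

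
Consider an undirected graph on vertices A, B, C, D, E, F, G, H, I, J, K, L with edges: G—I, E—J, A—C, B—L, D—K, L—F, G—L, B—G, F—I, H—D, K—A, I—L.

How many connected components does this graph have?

3

From A: component {A, C, D, H, K}.
From B: component {B, F, G, I, L}.
From E: component {E, J}.
That's 3 components.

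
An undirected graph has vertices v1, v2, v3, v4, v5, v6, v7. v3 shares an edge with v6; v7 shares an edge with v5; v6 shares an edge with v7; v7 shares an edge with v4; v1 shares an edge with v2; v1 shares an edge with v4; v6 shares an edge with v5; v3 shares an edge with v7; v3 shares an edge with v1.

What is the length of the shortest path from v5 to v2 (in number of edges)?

Distance 0: v5.
Distance 1: v6, v7.
Distance 2: v3, v4.
Distance 3: v1.
Distance 4: v2 — contains v2.

4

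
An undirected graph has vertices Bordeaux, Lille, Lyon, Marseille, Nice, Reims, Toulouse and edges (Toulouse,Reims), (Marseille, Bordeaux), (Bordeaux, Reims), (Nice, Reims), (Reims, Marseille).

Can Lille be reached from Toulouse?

Explore from Toulouse.
Distance 1: reach Reims.
Distance 2: reach Bordeaux, Marseille, Nice.
The search is exhausted without reaching Lille; it lies in a different component.

No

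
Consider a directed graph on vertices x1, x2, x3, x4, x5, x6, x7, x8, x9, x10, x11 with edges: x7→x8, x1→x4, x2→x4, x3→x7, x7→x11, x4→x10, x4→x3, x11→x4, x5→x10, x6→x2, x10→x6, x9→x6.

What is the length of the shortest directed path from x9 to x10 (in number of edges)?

Distance 0: x9.
Distance 1: x6.
Distance 2: x2.
Distance 3: x4.
Distance 4: x3, x10 — contains x10.

4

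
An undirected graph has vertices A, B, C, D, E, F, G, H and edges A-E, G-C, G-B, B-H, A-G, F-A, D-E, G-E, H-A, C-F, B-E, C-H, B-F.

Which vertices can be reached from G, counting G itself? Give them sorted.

A, B, C, D, E, F, G, H

Start at G.
Its neighbours: A, B, C, E.
Then their neighbours: D, F, H.
Every vertex is now reached.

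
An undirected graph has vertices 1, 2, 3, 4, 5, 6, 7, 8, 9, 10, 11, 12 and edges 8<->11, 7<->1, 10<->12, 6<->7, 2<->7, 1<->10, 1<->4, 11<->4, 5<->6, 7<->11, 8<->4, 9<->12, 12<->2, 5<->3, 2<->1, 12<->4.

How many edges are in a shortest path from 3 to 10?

Distance 0: 3.
Distance 1: 5.
Distance 2: 6.
Distance 3: 7.
Distance 4: 1, 2, 11.
Distance 5: 4, 8, 10, 12 — contains 10.

5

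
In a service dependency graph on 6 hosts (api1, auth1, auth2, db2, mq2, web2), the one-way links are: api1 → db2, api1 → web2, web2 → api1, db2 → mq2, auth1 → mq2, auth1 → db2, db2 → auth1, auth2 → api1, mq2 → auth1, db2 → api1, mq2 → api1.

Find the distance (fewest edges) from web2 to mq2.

Distance 0: web2.
Distance 1: api1.
Distance 2: db2.
Distance 3: auth1, mq2 — contains mq2.

3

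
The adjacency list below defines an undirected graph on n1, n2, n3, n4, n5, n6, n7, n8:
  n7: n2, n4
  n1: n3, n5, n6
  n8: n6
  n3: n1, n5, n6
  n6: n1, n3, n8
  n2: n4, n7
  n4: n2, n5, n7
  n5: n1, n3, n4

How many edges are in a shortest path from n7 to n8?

5

Distance 0: n7.
Distance 1: n2, n4.
Distance 2: n5.
Distance 3: n1, n3.
Distance 4: n6.
Distance 5: n8 — contains n8.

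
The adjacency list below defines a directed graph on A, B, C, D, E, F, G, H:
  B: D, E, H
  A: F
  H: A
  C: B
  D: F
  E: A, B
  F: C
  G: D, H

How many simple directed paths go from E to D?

2

E→A→F→C→B→D
E→B→D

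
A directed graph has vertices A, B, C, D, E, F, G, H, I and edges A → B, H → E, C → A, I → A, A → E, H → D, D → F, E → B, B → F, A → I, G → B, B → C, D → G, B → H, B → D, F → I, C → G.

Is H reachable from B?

Explore from B.
Distance 1: reach C, D, F, H.
Found H.

Yes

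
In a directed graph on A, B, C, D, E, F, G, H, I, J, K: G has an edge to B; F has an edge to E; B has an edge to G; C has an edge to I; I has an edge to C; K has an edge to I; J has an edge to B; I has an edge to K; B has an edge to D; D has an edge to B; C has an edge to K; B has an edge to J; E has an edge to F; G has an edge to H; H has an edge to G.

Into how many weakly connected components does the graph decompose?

4

From A: component {A}.
From B: component {B, D, G, H, J}.
From C: component {C, I, K}.
From E: component {E, F}.
That's 4 components.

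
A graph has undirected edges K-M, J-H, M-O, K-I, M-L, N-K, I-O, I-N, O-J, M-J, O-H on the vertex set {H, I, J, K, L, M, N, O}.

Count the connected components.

From H: component {H, I, J, K, L, M, N, O}.
That's 1 component.

1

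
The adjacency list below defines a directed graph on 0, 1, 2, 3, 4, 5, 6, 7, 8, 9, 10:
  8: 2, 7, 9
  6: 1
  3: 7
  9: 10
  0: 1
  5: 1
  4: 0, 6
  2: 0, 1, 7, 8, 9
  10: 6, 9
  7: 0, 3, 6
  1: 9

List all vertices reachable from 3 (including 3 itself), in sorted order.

0, 1, 3, 6, 7, 9, 10

Start at 3.
Its neighbours: 7.
Then their neighbours: 0, 6.
Then next layer: 1.
Then next layer: 9.
Then next layer: 10.
Nothing further is reachable.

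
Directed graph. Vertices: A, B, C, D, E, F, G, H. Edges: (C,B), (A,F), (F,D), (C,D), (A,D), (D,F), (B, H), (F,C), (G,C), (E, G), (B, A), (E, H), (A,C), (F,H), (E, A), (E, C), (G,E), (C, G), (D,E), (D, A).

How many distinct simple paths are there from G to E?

4

G→C→B→A→D→E
G→C→B→A→F→D→E
G→C→D→E
G→E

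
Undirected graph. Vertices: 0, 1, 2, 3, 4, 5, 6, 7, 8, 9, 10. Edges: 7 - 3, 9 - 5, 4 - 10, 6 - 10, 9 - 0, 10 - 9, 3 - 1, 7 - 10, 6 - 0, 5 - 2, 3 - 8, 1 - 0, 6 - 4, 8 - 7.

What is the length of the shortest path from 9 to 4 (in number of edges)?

Distance 0: 9.
Distance 1: 0, 5, 10.
Distance 2: 1, 2, 4, 6, 7 — contains 4.

2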